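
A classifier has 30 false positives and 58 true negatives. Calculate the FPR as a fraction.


FPR = FP / (FP + TN) = 30 / 88 = 15/44.

15/44


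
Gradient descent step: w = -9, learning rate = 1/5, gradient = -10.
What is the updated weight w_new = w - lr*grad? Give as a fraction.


w_new = -9 - 1/5 * -10 = -9 - -2 = -7.

-7


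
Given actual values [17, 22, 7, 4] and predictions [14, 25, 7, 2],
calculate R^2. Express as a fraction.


Mean(y) = 25/2. SS_res = 22. SS_tot = 213. R^2 = 1 - 22/(213) = 191/213.

191/213


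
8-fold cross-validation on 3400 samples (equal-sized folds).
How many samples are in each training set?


Each validation fold has 3400/8 = 425 samples. Training set = 3400 - 425 = 2975.

2975


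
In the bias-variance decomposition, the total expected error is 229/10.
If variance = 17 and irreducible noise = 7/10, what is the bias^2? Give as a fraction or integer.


Total error = bias^2 + variance + irreducible noise. So bias^2 = 229/10 - 17 - 7/10 = 26/5.

26/5


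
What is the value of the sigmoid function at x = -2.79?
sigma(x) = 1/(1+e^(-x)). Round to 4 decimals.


sigma(-2.79) = 1/(1+e^(2.79)) = 1/(1+16.281020) = 1/17.281020 = 0.0579.

0.0579


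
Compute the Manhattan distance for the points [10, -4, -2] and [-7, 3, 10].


d = sum of absolute differences: |10--7|=17 + |-4-3|=7 + |-2-10|=12 = 36.

36


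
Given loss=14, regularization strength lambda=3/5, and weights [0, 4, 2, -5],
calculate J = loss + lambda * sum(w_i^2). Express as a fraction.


L2 sq norm = sum(w^2) = 45. J = 14 + 3/5 * 45 = 41.

41


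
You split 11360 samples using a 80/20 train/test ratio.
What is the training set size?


Test set = 11360 * 20% = 2272. Training set = 11360 - 2272 = 9088.

9088


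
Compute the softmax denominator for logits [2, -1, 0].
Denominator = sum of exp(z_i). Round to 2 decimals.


Denom = e^2=7.3891 + e^-1=0.3679 + e^0=1.0000. Sum = 8.7570, which rounds to 8.76.

8.76


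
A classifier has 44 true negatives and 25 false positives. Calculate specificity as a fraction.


Specificity = TN / (TN + FP) = 44 / 69 = 44/69.

44/69


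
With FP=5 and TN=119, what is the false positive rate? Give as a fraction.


FPR = FP / (FP + TN) = 5 / 124 = 5/124.

5/124


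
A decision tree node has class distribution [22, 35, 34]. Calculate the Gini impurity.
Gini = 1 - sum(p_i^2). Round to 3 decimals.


Total = 91. Proportions: 22/91, 35/91, 34/91. sum(p_i^2) = 0.3460. Gini = 1 - 0.3460 = 0.6540, which rounds to 0.654.

0.654


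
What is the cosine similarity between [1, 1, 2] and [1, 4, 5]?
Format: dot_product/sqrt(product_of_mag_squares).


dot = 15. |a|^2 = 6, |b|^2 = 42. cos = 15/sqrt(252).

15/sqrt(252)


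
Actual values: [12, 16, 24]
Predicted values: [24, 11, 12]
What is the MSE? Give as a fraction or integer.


MSE = (1/3) * ((12-24)^2=144 + (16-11)^2=25 + (24-12)^2=144). Sum = 313. MSE = 313/3.

313/3


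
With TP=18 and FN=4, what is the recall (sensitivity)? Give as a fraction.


Recall = TP / (TP + FN) = 18 / 22 = 9/11.

9/11


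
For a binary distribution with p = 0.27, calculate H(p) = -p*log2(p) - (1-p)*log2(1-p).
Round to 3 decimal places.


H = -0.27*log2(0.27) - 0.73*log2(0.73) = 0.841.

0.841


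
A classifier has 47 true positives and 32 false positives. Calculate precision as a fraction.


Precision = TP / (TP + FP) = 47 / 79 = 47/79.

47/79


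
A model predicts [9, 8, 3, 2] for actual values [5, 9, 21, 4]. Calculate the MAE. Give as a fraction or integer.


MAE = (1/4) * (|5-9|=4 + |9-8|=1 + |21-3|=18 + |4-2|=2). Sum = 25. MAE = 25/4.

25/4


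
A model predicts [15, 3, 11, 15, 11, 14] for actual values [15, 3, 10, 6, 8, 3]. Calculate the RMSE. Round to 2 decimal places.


MSE = 35.3333. RMSE = sqrt(35.3333) = 5.94.

5.94


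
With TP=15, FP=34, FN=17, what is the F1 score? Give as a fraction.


Precision = 15/49 = 15/49. Recall = 15/32 = 15/32. F1 = 2*P*R/(P+R) = 10/27.

10/27


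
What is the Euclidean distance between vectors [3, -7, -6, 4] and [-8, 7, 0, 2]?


d = sqrt(sum of squared differences). (3--8)^2=121, (-7-7)^2=196, (-6-0)^2=36, (4-2)^2=4. Sum = 357.

sqrt(357)


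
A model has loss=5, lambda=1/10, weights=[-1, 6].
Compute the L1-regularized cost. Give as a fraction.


L1 norm = sum(|w|) = 7. J = 5 + 1/10 * 7 = 57/10.

57/10


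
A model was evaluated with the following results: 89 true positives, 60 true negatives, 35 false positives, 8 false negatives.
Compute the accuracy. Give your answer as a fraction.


Accuracy = (TP + TN) / (TP + TN + FP + FN) = (89 + 60) / 192 = 149/192.

149/192


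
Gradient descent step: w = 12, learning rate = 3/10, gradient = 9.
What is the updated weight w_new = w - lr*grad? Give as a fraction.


w_new = 12 - 3/10 * 9 = 12 - 27/10 = 93/10.

93/10


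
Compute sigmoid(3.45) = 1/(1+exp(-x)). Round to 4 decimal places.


sigma(3.45) = 1/(1+e^(-3.45)) = 1/(1+0.031746) = 1/1.031746 = 0.9692.

0.9692


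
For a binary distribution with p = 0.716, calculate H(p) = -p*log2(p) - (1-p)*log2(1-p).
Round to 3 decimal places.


H = -0.716*log2(0.716) - 0.284*log2(0.284) = 0.861.

0.861


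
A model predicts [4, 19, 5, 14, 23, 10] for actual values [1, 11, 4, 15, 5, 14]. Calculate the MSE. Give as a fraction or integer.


MSE = (1/6) * ((1-4)^2=9 + (11-19)^2=64 + (4-5)^2=1 + (15-14)^2=1 + (5-23)^2=324 + (14-10)^2=16). Sum = 415. MSE = 415/6.

415/6


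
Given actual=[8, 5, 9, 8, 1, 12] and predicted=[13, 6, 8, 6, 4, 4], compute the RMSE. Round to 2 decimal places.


MSE = 17.3333. RMSE = sqrt(17.3333) = 4.16.

4.16


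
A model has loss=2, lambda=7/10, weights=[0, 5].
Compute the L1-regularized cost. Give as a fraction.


L1 norm = sum(|w|) = 5. J = 2 + 7/10 * 5 = 11/2.

11/2


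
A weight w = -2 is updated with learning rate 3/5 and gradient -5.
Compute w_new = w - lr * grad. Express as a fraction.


w_new = -2 - 3/5 * -5 = -2 - -3 = 1.

1


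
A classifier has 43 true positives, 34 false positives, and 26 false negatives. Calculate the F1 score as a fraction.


Precision = 43/77 = 43/77. Recall = 43/69 = 43/69. F1 = 2*P*R/(P+R) = 43/73.

43/73


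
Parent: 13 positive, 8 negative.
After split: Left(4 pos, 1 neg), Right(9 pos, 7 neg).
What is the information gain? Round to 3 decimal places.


H(parent) = 0.9587. H(left) = 0.7219, H(right) = 0.9887. Weighted = (5/21)*0.7219 + (16/21)*0.9887 = 0.9252. IG = 0.9587 - 0.9252 = 0.0335, which rounds to 0.034.

0.034


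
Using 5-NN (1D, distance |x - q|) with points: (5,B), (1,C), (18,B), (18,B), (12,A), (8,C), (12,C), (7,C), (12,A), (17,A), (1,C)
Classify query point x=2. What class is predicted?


Distances: |5-2|=3, |1-2|=1, |18-2|=16, |18-2|=16, |12-2|=10, |8-2|=6, |12-2|=10, |7-2|=5, |12-2|=10, |17-2|=15, |1-2|=1. 5 nearest: (1,C), (1,C), (5,B), (7,C), (8,C). Counts: {'C': 4, 'B': 1}. Majority class: C.

C


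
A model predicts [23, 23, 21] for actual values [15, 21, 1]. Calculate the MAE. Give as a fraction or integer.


MAE = (1/3) * (|15-23|=8 + |21-23|=2 + |1-21|=20). Sum = 30. MAE = 10.

10


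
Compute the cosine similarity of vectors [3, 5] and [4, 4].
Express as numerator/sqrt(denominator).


dot = 32. |a|^2 = 34, |b|^2 = 32. cos = 32/sqrt(1088).

32/sqrt(1088)


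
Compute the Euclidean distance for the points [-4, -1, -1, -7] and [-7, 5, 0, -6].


d = sqrt(sum of squared differences). (-4--7)^2=9, (-1-5)^2=36, (-1-0)^2=1, (-7--6)^2=1. Sum = 47.

sqrt(47)


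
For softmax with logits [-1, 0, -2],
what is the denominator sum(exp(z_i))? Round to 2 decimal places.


Denom = e^-1=0.3679 + e^0=1.0000 + e^-2=0.1353. Sum = 1.5032, which rounds to 1.50.

1.50


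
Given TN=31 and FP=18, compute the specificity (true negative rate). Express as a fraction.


Specificity = TN / (TN + FP) = 31 / 49 = 31/49.

31/49


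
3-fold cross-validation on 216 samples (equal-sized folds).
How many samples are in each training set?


Each validation fold has 216/3 = 72 samples. Training set = 216 - 72 = 144.

144


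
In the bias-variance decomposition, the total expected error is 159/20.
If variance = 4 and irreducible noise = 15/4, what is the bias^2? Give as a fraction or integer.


Total error = bias^2 + variance + irreducible noise. So bias^2 = 159/20 - 4 - 15/4 = 1/5.

1/5


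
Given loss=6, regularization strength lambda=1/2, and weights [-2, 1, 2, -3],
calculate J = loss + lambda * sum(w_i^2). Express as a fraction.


L2 sq norm = sum(w^2) = 18. J = 6 + 1/2 * 18 = 15.

15


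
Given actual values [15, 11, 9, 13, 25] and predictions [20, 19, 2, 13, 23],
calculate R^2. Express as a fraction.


Mean(y) = 73/5. SS_res = 142. SS_tot = 776/5. R^2 = 1 - 142/(776/5) = 33/388.

33/388


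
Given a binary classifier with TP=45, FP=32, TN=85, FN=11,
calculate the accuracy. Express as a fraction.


Accuracy = (TP + TN) / (TP + TN + FP + FN) = (45 + 85) / 173 = 130/173.

130/173


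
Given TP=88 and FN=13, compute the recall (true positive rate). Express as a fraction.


Recall = TP / (TP + FN) = 88 / 101 = 88/101.

88/101


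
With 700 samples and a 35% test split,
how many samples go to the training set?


Test set = 700 * 35% = 245. Training set = 700 - 245 = 455.

455


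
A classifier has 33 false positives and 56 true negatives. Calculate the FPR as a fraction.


FPR = FP / (FP + TN) = 33 / 89 = 33/89.

33/89


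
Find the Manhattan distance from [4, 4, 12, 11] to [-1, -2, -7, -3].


d = sum of absolute differences: |4--1|=5 + |4--2|=6 + |12--7|=19 + |11--3|=14 = 44.

44


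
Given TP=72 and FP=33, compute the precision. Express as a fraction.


Precision = TP / (TP + FP) = 72 / 105 = 24/35.

24/35


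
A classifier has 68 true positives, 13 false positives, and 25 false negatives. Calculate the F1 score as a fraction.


Precision = 68/81 = 68/81. Recall = 68/93 = 68/93. F1 = 2*P*R/(P+R) = 68/87.

68/87


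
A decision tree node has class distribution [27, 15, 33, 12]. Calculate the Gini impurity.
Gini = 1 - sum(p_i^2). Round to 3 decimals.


Total = 87. Proportions: 27/87, 15/87, 33/87, 12/87. sum(p_i^2) = 0.2889. Gini = 1 - 0.2889 = 0.7111, which rounds to 0.711.

0.711


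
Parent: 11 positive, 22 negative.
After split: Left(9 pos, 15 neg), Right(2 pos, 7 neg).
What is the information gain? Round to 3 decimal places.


H(parent) = 0.9183. H(left) = 0.9544, H(right) = 0.7642. Weighted = (24/33)*0.9544 + (9/33)*0.7642 = 0.9025. IG = 0.9183 - 0.9025 = 0.0158, which rounds to 0.016.

0.016


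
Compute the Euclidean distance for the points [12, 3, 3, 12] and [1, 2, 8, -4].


d = sqrt(sum of squared differences). (12-1)^2=121, (3-2)^2=1, (3-8)^2=25, (12--4)^2=256. Sum = 403.

sqrt(403)


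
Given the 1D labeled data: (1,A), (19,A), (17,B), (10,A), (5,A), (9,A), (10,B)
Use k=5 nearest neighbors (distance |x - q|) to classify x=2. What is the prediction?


Distances: |1-2|=1, |19-2|=17, |17-2|=15, |10-2|=8, |5-2|=3, |9-2|=7, |10-2|=8. 5 nearest: (1,A), (5,A), (9,A), (10,A), (10,B). Counts: {'A': 4, 'B': 1}. Majority class: A.

A


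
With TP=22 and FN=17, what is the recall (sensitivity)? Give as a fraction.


Recall = TP / (TP + FN) = 22 / 39 = 22/39.

22/39


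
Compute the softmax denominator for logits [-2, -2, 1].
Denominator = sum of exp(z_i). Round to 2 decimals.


Denom = e^-2=0.1353 + e^-2=0.1353 + e^1=2.7183. Sum = 2.9889, which rounds to 2.99.

2.99


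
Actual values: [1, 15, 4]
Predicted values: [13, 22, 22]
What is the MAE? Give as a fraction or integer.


MAE = (1/3) * (|1-13|=12 + |15-22|=7 + |4-22|=18). Sum = 37. MAE = 37/3.

37/3


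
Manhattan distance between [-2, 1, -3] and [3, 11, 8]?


d = sum of absolute differences: |-2-3|=5 + |1-11|=10 + |-3-8|=11 = 26.

26


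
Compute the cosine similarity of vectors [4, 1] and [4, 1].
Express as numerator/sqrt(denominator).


dot = 17. |a|^2 = 17, |b|^2 = 17. cos = 17/sqrt(289).

17/sqrt(289)


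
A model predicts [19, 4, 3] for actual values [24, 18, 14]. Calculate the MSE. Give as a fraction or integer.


MSE = (1/3) * ((24-19)^2=25 + (18-4)^2=196 + (14-3)^2=121). Sum = 342. MSE = 114.

114


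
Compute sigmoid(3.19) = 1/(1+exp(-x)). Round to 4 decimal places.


sigma(3.19) = 1/(1+e^(-3.19)) = 1/(1+0.041172) = 1/1.041172 = 0.9605.

0.9605


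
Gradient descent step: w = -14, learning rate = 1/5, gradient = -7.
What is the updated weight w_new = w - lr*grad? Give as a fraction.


w_new = -14 - 1/5 * -7 = -14 - -7/5 = -63/5.

-63/5


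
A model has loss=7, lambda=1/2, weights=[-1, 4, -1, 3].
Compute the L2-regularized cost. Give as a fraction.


L2 sq norm = sum(w^2) = 27. J = 7 + 1/2 * 27 = 41/2.

41/2


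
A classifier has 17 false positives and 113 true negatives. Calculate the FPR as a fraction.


FPR = FP / (FP + TN) = 17 / 130 = 17/130.

17/130


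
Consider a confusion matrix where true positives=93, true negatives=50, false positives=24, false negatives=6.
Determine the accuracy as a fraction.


Accuracy = (TP + TN) / (TP + TN + FP + FN) = (93 + 50) / 173 = 143/173.

143/173


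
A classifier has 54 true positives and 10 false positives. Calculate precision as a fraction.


Precision = TP / (TP + FP) = 54 / 64 = 27/32.

27/32


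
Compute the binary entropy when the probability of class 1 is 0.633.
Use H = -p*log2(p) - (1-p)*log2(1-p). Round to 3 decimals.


H = -0.633*log2(0.633) - 0.367*log2(0.367) = 0.948.

0.948


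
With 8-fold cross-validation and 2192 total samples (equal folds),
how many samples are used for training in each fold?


Each validation fold has 2192/8 = 274 samples. Training set = 2192 - 274 = 1918.

1918


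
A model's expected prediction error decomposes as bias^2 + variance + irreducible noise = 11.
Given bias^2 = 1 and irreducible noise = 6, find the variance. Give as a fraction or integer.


Total error = bias^2 + variance + irreducible noise. So variance = 11 - 1 - 6 = 4.

4


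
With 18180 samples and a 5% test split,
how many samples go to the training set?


Test set = 18180 * 5% = 909. Training set = 18180 - 909 = 17271.

17271


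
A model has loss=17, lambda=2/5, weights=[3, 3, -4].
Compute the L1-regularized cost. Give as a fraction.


L1 norm = sum(|w|) = 10. J = 17 + 2/5 * 10 = 21.

21


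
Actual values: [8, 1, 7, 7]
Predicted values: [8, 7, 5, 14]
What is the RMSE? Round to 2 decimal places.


MSE = 22.2500. RMSE = sqrt(22.2500) = 4.72.

4.72


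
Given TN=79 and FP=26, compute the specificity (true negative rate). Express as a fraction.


Specificity = TN / (TN + FP) = 79 / 105 = 79/105.

79/105


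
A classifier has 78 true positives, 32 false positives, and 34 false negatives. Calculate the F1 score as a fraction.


Precision = 78/110 = 39/55. Recall = 78/112 = 39/56. F1 = 2*P*R/(P+R) = 26/37.

26/37


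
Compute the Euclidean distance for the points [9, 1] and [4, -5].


d = sqrt(sum of squared differences). (9-4)^2=25, (1--5)^2=36. Sum = 61.

sqrt(61)


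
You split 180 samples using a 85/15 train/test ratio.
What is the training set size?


Test set = 180 * 15% = 27. Training set = 180 - 27 = 153.

153


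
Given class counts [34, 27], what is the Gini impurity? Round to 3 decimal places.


Total = 61. Proportions: 34/61, 27/61. sum(p_i^2) = 0.5066. Gini = 1 - 0.5066 = 0.4934, which rounds to 0.493.

0.493


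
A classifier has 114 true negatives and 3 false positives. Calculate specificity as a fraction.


Specificity = TN / (TN + FP) = 114 / 117 = 38/39.

38/39


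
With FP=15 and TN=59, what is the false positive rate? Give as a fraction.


FPR = FP / (FP + TN) = 15 / 74 = 15/74.

15/74


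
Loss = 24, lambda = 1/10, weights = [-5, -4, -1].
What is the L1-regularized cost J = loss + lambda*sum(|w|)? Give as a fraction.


L1 norm = sum(|w|) = 10. J = 24 + 1/10 * 10 = 25.

25


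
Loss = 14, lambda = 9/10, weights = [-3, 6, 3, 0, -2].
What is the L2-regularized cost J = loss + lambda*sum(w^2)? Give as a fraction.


L2 sq norm = sum(w^2) = 58. J = 14 + 9/10 * 58 = 331/5.

331/5


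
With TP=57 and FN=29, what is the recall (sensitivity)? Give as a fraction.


Recall = TP / (TP + FN) = 57 / 86 = 57/86.

57/86


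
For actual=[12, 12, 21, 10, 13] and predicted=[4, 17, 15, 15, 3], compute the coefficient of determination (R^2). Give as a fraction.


Mean(y) = 68/5. SS_res = 250. SS_tot = 366/5. R^2 = 1 - 250/(366/5) = -442/183.

-442/183


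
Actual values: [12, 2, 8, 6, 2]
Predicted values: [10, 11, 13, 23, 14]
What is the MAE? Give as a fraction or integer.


MAE = (1/5) * (|12-10|=2 + |2-11|=9 + |8-13|=5 + |6-23|=17 + |2-14|=12). Sum = 45. MAE = 9.

9


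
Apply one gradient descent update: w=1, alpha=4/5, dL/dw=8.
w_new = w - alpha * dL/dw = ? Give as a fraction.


w_new = 1 - 4/5 * 8 = 1 - 32/5 = -27/5.

-27/5


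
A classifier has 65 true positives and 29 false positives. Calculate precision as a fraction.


Precision = TP / (TP + FP) = 65 / 94 = 65/94.

65/94


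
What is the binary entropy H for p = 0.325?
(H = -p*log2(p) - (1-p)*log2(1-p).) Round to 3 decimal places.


H = -0.325*log2(0.325) - 0.675*log2(0.675) = 0.910.

0.910


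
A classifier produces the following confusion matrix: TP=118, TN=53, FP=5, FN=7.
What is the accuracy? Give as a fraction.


Accuracy = (TP + TN) / (TP + TN + FP + FN) = (118 + 53) / 183 = 57/61.

57/61


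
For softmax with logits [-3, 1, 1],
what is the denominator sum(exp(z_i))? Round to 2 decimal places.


Denom = e^-3=0.0498 + e^1=2.7183 + e^1=2.7183. Sum = 5.4864, which rounds to 5.49.

5.49


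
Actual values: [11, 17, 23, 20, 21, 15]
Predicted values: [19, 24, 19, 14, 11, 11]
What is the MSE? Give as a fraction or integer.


MSE = (1/6) * ((11-19)^2=64 + (17-24)^2=49 + (23-19)^2=16 + (20-14)^2=36 + (21-11)^2=100 + (15-11)^2=16). Sum = 281. MSE = 281/6.

281/6


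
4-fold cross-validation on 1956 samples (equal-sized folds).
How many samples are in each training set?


Each validation fold has 1956/4 = 489 samples. Training set = 1956 - 489 = 1467.

1467


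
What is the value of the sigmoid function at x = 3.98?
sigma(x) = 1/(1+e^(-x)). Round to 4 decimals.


sigma(3.98) = 1/(1+e^(-3.98)) = 1/(1+0.018686) = 1/1.018686 = 0.9817.

0.9817


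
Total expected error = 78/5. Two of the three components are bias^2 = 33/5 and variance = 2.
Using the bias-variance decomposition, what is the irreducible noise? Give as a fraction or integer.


Total error = bias^2 + variance + irreducible noise. So irreducible noise = 78/5 - 33/5 - 2 = 7.

7


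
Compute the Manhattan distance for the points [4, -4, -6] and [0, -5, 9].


d = sum of absolute differences: |4-0|=4 + |-4--5|=1 + |-6-9|=15 = 20.

20


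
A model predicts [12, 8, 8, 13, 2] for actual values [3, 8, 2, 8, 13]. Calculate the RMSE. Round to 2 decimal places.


MSE = 52.6000. RMSE = sqrt(52.6000) = 7.25.

7.25


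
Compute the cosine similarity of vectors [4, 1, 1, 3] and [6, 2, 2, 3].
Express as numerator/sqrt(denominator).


dot = 37. |a|^2 = 27, |b|^2 = 53. cos = 37/sqrt(1431).

37/sqrt(1431)


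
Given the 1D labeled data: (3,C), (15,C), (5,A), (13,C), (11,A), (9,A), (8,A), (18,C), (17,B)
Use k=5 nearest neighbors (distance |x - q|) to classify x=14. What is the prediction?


Distances: |3-14|=11, |15-14|=1, |5-14|=9, |13-14|=1, |11-14|=3, |9-14|=5, |8-14|=6, |18-14|=4, |17-14|=3. 5 nearest: (15,C), (13,C), (11,A), (17,B), (18,C). Counts: {'C': 3, 'A': 1, 'B': 1}. Majority class: C.

C


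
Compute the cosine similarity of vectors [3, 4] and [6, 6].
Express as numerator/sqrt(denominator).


dot = 42. |a|^2 = 25, |b|^2 = 72. cos = 42/sqrt(1800).

42/sqrt(1800)


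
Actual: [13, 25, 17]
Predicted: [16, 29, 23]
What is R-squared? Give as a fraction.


Mean(y) = 55/3. SS_res = 61. SS_tot = 224/3. R^2 = 1 - 61/(224/3) = 41/224.

41/224


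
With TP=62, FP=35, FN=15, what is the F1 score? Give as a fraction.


Precision = 62/97 = 62/97. Recall = 62/77 = 62/77. F1 = 2*P*R/(P+R) = 62/87.

62/87


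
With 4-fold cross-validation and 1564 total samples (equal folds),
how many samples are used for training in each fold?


Each validation fold has 1564/4 = 391 samples. Training set = 1564 - 391 = 1173.

1173


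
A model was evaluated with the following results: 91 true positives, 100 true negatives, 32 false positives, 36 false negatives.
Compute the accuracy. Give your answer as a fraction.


Accuracy = (TP + TN) / (TP + TN + FP + FN) = (91 + 100) / 259 = 191/259.

191/259


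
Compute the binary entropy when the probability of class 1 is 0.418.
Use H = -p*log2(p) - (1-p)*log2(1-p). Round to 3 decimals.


H = -0.418*log2(0.418) - 0.582*log2(0.582) = 0.981.

0.981


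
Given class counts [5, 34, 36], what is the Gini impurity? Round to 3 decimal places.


Total = 75. Proportions: 5/75, 34/75, 36/75. sum(p_i^2) = 0.4404. Gini = 1 - 0.4404 = 0.5596, which rounds to 0.560.

0.560


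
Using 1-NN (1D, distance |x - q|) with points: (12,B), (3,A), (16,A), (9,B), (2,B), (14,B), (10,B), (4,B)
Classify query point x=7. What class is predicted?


Distances: |12-7|=5, |3-7|=4, |16-7|=9, |9-7|=2, |2-7|=5, |14-7|=7, |10-7|=3, |4-7|=3. 1 nearest: (9,B). Counts: {'B': 1}. Majority class: B.

B


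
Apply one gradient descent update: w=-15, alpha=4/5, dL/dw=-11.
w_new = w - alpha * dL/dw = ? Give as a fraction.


w_new = -15 - 4/5 * -11 = -15 - -44/5 = -31/5.

-31/5


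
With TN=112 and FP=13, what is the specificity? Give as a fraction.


Specificity = TN / (TN + FP) = 112 / 125 = 112/125.

112/125


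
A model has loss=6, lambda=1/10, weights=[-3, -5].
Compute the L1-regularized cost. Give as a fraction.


L1 norm = sum(|w|) = 8. J = 6 + 1/10 * 8 = 34/5.

34/5


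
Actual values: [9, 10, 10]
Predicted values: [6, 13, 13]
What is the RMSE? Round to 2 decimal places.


MSE = 9.0000. RMSE = sqrt(9.0000) = 3.00.

3.00


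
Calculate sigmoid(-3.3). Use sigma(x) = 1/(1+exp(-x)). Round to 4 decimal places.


sigma(-3.3) = 1/(1+e^(3.3)) = 1/(1+27.112639) = 1/28.112639 = 0.0356.

0.0356


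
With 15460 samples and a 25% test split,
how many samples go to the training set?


Test set = 15460 * 25% = 3865. Training set = 15460 - 3865 = 11595.

11595


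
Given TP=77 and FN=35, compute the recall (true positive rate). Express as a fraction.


Recall = TP / (TP + FN) = 77 / 112 = 11/16.

11/16


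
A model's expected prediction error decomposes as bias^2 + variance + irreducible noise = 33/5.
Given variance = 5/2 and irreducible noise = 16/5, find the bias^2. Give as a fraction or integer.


Total error = bias^2 + variance + irreducible noise. So bias^2 = 33/5 - 5/2 - 16/5 = 9/10.

9/10


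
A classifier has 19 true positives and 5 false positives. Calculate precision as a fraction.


Precision = TP / (TP + FP) = 19 / 24 = 19/24.

19/24


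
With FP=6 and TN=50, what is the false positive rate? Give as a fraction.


FPR = FP / (FP + TN) = 6 / 56 = 3/28.

3/28


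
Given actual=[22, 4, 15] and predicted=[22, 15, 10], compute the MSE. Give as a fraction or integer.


MSE = (1/3) * ((22-22)^2=0 + (4-15)^2=121 + (15-10)^2=25). Sum = 146. MSE = 146/3.

146/3


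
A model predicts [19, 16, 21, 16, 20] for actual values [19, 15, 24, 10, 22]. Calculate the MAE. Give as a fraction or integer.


MAE = (1/5) * (|19-19|=0 + |15-16|=1 + |24-21|=3 + |10-16|=6 + |22-20|=2). Sum = 12. MAE = 12/5.

12/5


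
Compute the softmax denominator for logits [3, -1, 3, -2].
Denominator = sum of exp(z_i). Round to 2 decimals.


Denom = e^3=20.0855 + e^-1=0.3679 + e^3=20.0855 + e^-2=0.1353. Sum = 40.6742, which rounds to 40.67.

40.67


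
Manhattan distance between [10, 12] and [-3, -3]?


d = sum of absolute differences: |10--3|=13 + |12--3|=15 = 28.

28


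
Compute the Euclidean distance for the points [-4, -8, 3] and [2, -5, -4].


d = sqrt(sum of squared differences). (-4-2)^2=36, (-8--5)^2=9, (3--4)^2=49. Sum = 94.

sqrt(94)


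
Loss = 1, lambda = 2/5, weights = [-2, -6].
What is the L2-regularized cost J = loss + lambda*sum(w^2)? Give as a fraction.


L2 sq norm = sum(w^2) = 40. J = 1 + 2/5 * 40 = 17.

17


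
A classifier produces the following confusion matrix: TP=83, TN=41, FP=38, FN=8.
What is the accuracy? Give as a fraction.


Accuracy = (TP + TN) / (TP + TN + FP + FN) = (83 + 41) / 170 = 62/85.

62/85


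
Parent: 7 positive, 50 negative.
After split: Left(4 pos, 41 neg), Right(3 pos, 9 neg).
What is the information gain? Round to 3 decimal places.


H(parent) = 0.5374. H(left) = 0.4328, H(right) = 0.8113. Weighted = (45/57)*0.4328 + (12/57)*0.8113 = 0.5125. IG = 0.5374 - 0.5125 = 0.0249, which rounds to 0.025.

0.025


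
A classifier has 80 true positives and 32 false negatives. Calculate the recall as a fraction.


Recall = TP / (TP + FN) = 80 / 112 = 5/7.

5/7


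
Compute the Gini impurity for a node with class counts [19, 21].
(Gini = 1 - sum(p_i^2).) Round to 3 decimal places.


Total = 40. Proportions: 19/40, 21/40. sum(p_i^2) = 0.5012. Gini = 1 - 0.5012 = 0.4988, which rounds to 0.499.

0.499


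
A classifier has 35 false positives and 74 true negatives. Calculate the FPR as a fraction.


FPR = FP / (FP + TN) = 35 / 109 = 35/109.

35/109


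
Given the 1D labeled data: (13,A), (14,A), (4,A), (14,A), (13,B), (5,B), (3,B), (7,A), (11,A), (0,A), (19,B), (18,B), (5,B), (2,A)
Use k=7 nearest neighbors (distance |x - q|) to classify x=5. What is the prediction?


Distances: |13-5|=8, |14-5|=9, |4-5|=1, |14-5|=9, |13-5|=8, |5-5|=0, |3-5|=2, |7-5|=2, |11-5|=6, |0-5|=5, |19-5|=14, |18-5|=13, |5-5|=0, |2-5|=3. 7 nearest: (5,B), (5,B), (4,A), (7,A), (3,B), (2,A), (0,A). Counts: {'B': 3, 'A': 4}. Majority class: A.

A


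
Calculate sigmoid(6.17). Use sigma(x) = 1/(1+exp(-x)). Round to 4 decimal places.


sigma(6.17) = 1/(1+e^(-6.17)) = 1/(1+0.002091) = 1/1.002091 = 0.9979.

0.9979


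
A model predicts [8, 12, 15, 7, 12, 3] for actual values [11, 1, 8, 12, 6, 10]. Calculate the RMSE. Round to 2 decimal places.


MSE = 48.1667. RMSE = sqrt(48.1667) = 6.94.

6.94


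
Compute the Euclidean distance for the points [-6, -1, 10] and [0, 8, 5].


d = sqrt(sum of squared differences). (-6-0)^2=36, (-1-8)^2=81, (10-5)^2=25. Sum = 142.

sqrt(142)


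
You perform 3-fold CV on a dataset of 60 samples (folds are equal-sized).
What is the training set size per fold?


Each validation fold has 60/3 = 20 samples. Training set = 60 - 20 = 40.

40


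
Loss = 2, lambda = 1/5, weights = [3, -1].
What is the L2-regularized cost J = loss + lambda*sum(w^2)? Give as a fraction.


L2 sq norm = sum(w^2) = 10. J = 2 + 1/5 * 10 = 4.

4


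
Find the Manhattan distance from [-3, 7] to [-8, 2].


d = sum of absolute differences: |-3--8|=5 + |7-2|=5 = 10.

10


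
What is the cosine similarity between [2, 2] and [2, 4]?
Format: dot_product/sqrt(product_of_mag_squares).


dot = 12. |a|^2 = 8, |b|^2 = 20. cos = 12/sqrt(160).

12/sqrt(160)


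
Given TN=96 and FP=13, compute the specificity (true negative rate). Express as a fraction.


Specificity = TN / (TN + FP) = 96 / 109 = 96/109.

96/109


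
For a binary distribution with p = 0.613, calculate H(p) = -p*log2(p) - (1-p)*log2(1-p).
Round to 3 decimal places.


H = -0.613*log2(0.613) - 0.387*log2(0.387) = 0.963.

0.963


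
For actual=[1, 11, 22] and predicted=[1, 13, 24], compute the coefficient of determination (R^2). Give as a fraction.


Mean(y) = 34/3. SS_res = 8. SS_tot = 662/3. R^2 = 1 - 8/(662/3) = 319/331.

319/331


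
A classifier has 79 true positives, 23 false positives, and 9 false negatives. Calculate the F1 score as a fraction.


Precision = 79/102 = 79/102. Recall = 79/88 = 79/88. F1 = 2*P*R/(P+R) = 79/95.

79/95


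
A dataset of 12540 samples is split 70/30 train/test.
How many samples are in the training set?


Test set = 12540 * 30% = 3762. Training set = 12540 - 3762 = 8778.

8778


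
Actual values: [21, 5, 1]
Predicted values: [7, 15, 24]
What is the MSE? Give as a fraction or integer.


MSE = (1/3) * ((21-7)^2=196 + (5-15)^2=100 + (1-24)^2=529). Sum = 825. MSE = 275.

275


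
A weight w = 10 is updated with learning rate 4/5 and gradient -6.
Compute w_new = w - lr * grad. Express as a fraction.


w_new = 10 - 4/5 * -6 = 10 - -24/5 = 74/5.

74/5


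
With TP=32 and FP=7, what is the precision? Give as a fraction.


Precision = TP / (TP + FP) = 32 / 39 = 32/39.

32/39


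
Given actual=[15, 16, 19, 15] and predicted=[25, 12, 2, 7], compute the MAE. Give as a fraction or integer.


MAE = (1/4) * (|15-25|=10 + |16-12|=4 + |19-2|=17 + |15-7|=8). Sum = 39. MAE = 39/4.

39/4


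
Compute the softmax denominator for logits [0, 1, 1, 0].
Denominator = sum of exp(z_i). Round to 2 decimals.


Denom = e^0=1.0000 + e^1=2.7183 + e^1=2.7183 + e^0=1.0000. Sum = 7.4366, which rounds to 7.44.

7.44


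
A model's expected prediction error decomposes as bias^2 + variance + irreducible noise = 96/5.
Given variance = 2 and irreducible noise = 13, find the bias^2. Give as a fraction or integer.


Total error = bias^2 + variance + irreducible noise. So bias^2 = 96/5 - 2 - 13 = 21/5.

21/5


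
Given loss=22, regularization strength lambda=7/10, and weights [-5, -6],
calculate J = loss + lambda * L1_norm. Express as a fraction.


L1 norm = sum(|w|) = 11. J = 22 + 7/10 * 11 = 297/10.

297/10


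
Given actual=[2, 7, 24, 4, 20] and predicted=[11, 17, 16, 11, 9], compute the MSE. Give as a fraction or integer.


MSE = (1/5) * ((2-11)^2=81 + (7-17)^2=100 + (24-16)^2=64 + (4-11)^2=49 + (20-9)^2=121). Sum = 415. MSE = 83.

83


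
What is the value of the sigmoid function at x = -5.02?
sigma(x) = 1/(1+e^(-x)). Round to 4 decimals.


sigma(-5.02) = 1/(1+e^(5.02)) = 1/(1+151.411304) = 1/152.411304 = 0.0066.

0.0066


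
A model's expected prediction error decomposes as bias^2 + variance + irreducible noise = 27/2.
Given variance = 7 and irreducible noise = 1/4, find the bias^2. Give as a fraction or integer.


Total error = bias^2 + variance + irreducible noise. So bias^2 = 27/2 - 7 - 1/4 = 25/4.

25/4


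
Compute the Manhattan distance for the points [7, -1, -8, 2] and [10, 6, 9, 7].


d = sum of absolute differences: |7-10|=3 + |-1-6|=7 + |-8-9|=17 + |2-7|=5 = 32.

32


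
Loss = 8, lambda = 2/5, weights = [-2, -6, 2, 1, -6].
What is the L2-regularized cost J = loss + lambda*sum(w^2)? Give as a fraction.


L2 sq norm = sum(w^2) = 81. J = 8 + 2/5 * 81 = 202/5.

202/5


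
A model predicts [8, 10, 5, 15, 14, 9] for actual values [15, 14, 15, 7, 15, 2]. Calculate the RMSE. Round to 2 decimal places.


MSE = 46.5000. RMSE = sqrt(46.5000) = 6.82.

6.82


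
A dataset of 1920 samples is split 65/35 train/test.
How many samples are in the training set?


Test set = 1920 * 35% = 672. Training set = 1920 - 672 = 1248.

1248


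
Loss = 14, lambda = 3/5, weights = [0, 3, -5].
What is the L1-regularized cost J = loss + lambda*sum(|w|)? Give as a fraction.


L1 norm = sum(|w|) = 8. J = 14 + 3/5 * 8 = 94/5.

94/5


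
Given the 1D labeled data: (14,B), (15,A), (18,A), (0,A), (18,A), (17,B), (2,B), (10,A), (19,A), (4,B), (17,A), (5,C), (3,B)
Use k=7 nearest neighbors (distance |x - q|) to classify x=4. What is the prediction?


Distances: |14-4|=10, |15-4|=11, |18-4|=14, |0-4|=4, |18-4|=14, |17-4|=13, |2-4|=2, |10-4|=6, |19-4|=15, |4-4|=0, |17-4|=13, |5-4|=1, |3-4|=1. 7 nearest: (4,B), (3,B), (5,C), (2,B), (0,A), (10,A), (14,B). Counts: {'B': 4, 'C': 1, 'A': 2}. Majority class: B.

B


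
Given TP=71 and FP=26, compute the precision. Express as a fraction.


Precision = TP / (TP + FP) = 71 / 97 = 71/97.

71/97


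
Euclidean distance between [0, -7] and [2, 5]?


d = sqrt(sum of squared differences). (0-2)^2=4, (-7-5)^2=144. Sum = 148.

sqrt(148)


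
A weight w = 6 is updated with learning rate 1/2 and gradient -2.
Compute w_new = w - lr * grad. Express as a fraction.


w_new = 6 - 1/2 * -2 = 6 - -1 = 7.

7


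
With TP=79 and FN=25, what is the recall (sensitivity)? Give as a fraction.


Recall = TP / (TP + FN) = 79 / 104 = 79/104.

79/104


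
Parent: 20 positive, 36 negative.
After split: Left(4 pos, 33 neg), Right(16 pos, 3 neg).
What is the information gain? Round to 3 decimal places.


H(parent) = 0.9403. H(left) = 0.4942, H(right) = 0.6292. Weighted = (37/56)*0.4942 + (19/56)*0.6292 = 0.5400. IG = 0.9403 - 0.5400 = 0.4003, which rounds to 0.400.

0.400


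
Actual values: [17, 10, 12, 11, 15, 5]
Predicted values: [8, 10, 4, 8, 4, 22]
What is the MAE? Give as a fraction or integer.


MAE = (1/6) * (|17-8|=9 + |10-10|=0 + |12-4|=8 + |11-8|=3 + |15-4|=11 + |5-22|=17). Sum = 48. MAE = 8.

8


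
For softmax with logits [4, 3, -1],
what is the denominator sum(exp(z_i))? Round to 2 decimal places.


Denom = e^4=54.5982 + e^3=20.0855 + e^-1=0.3679. Sum = 75.0516, which rounds to 75.05.

75.05


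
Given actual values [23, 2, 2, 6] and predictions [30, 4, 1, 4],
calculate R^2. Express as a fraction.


Mean(y) = 33/4. SS_res = 58. SS_tot = 1203/4. R^2 = 1 - 58/(1203/4) = 971/1203.

971/1203


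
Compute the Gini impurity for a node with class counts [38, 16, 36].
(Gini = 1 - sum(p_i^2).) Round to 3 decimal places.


Total = 90. Proportions: 38/90, 16/90, 36/90. sum(p_i^2) = 0.3699. Gini = 1 - 0.3699 = 0.6301, which rounds to 0.630.

0.630


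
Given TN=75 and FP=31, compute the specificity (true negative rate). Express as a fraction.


Specificity = TN / (TN + FP) = 75 / 106 = 75/106.

75/106


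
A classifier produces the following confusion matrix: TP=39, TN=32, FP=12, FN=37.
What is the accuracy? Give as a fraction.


Accuracy = (TP + TN) / (TP + TN + FP + FN) = (39 + 32) / 120 = 71/120.

71/120


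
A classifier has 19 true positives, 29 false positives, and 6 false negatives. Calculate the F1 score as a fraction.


Precision = 19/48 = 19/48. Recall = 19/25 = 19/25. F1 = 2*P*R/(P+R) = 38/73.

38/73


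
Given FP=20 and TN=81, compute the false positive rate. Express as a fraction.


FPR = FP / (FP + TN) = 20 / 101 = 20/101.

20/101


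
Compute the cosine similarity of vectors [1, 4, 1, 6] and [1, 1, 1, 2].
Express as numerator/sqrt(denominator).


dot = 18. |a|^2 = 54, |b|^2 = 7. cos = 18/sqrt(378).

18/sqrt(378)


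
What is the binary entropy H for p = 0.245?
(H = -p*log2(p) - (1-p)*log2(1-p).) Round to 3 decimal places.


H = -0.245*log2(0.245) - 0.755*log2(0.755) = 0.803.

0.803


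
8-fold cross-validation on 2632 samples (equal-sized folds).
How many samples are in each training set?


Each validation fold has 2632/8 = 329 samples. Training set = 2632 - 329 = 2303.

2303


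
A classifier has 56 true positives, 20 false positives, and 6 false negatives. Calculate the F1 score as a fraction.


Precision = 56/76 = 14/19. Recall = 56/62 = 28/31. F1 = 2*P*R/(P+R) = 56/69.

56/69


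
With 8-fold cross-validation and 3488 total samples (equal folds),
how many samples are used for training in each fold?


Each validation fold has 3488/8 = 436 samples. Training set = 3488 - 436 = 3052.

3052


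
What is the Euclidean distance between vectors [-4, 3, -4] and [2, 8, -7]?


d = sqrt(sum of squared differences). (-4-2)^2=36, (3-8)^2=25, (-4--7)^2=9. Sum = 70.

sqrt(70)


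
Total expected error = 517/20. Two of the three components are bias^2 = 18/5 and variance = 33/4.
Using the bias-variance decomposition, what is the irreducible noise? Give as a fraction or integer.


Total error = bias^2 + variance + irreducible noise. So irreducible noise = 517/20 - 18/5 - 33/4 = 14.

14


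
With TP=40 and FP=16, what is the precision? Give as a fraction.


Precision = TP / (TP + FP) = 40 / 56 = 5/7.

5/7


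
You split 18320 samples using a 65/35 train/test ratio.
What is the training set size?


Test set = 18320 * 35% = 6412. Training set = 18320 - 6412 = 11908.

11908


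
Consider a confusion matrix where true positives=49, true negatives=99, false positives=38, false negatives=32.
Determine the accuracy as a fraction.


Accuracy = (TP + TN) / (TP + TN + FP + FN) = (49 + 99) / 218 = 74/109.

74/109


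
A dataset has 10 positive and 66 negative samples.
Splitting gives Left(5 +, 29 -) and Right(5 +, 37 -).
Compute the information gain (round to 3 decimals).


H(parent) = 0.5618. H(left) = 0.6024, H(right) = 0.5266. Weighted = (34/76)*0.6024 + (42/76)*0.5266 = 0.5605. IG = 0.5618 - 0.5605 = 0.0013, which rounds to 0.001.

0.001


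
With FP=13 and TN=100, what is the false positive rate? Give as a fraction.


FPR = FP / (FP + TN) = 13 / 113 = 13/113.

13/113


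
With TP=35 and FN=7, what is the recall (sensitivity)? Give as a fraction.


Recall = TP / (TP + FN) = 35 / 42 = 5/6.

5/6


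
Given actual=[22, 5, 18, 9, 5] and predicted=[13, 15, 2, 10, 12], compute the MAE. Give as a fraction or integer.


MAE = (1/5) * (|22-13|=9 + |5-15|=10 + |18-2|=16 + |9-10|=1 + |5-12|=7). Sum = 43. MAE = 43/5.

43/5


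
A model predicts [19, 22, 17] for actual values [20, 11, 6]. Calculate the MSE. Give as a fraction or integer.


MSE = (1/3) * ((20-19)^2=1 + (11-22)^2=121 + (6-17)^2=121). Sum = 243. MSE = 81.

81


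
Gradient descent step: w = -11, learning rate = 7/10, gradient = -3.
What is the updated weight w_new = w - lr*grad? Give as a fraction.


w_new = -11 - 7/10 * -3 = -11 - -21/10 = -89/10.

-89/10


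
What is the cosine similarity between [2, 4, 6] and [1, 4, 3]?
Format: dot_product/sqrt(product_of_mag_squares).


dot = 36. |a|^2 = 56, |b|^2 = 26. cos = 36/sqrt(1456).

36/sqrt(1456)


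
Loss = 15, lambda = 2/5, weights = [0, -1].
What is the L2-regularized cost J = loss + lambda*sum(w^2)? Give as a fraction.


L2 sq norm = sum(w^2) = 1. J = 15 + 2/5 * 1 = 77/5.

77/5


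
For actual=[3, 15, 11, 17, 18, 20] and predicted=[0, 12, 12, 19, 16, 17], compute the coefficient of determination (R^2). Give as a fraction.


Mean(y) = 14. SS_res = 36. SS_tot = 192. R^2 = 1 - 36/(192) = 13/16.

13/16


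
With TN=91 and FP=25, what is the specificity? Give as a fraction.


Specificity = TN / (TN + FP) = 91 / 116 = 91/116.

91/116


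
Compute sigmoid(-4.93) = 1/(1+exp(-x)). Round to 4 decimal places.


sigma(-4.93) = 1/(1+e^(4.93)) = 1/(1+138.379512) = 1/139.379512 = 0.0072.

0.0072


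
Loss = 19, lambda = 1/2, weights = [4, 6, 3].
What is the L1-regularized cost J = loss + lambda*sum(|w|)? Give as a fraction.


L1 norm = sum(|w|) = 13. J = 19 + 1/2 * 13 = 51/2.

51/2


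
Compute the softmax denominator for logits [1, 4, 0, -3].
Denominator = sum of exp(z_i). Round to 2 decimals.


Denom = e^1=2.7183 + e^4=54.5982 + e^0=1.0000 + e^-3=0.0498. Sum = 58.3663, which rounds to 58.37.

58.37


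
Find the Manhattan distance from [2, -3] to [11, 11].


d = sum of absolute differences: |2-11|=9 + |-3-11|=14 = 23.

23


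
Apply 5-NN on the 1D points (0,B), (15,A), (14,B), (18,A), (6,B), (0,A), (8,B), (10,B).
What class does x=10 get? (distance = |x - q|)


Distances: |0-10|=10, |15-10|=5, |14-10|=4, |18-10|=8, |6-10|=4, |0-10|=10, |8-10|=2, |10-10|=0. 5 nearest: (10,B), (8,B), (14,B), (6,B), (15,A). Counts: {'B': 4, 'A': 1}. Majority class: B.

B


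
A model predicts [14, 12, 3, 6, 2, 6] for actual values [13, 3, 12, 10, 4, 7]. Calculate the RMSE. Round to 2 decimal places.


MSE = 30.6667. RMSE = sqrt(30.6667) = 5.54.

5.54
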